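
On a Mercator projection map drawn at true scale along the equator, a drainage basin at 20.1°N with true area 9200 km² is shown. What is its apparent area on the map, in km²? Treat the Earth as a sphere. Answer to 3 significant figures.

For Mercator, h = k = sec φ (a conformal cylindrical projection has a single point scale, 1/cos φ).
Areal scale = k² = sec²φ = 1/cos²(20.1°) = 1/0.9391² = 1.134.
Apparent area = 9200 × 1.134 ≈ 10400 km².

10400 km²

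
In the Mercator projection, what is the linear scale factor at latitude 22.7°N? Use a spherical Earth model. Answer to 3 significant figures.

1.08

For Mercator, h = k = sec φ (a conformal cylindrical projection has a single point scale, 1/cos φ).
k = 1/cos 22.7° = 1/0.9225 = 1.084.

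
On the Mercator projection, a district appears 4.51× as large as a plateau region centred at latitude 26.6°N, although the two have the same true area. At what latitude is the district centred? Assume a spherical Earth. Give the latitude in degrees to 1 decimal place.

For equal true areas on Mercator, apparent areas scale as sec²φ, so the ratio is cos²φ₂ / cos²φ₁.
cos²φ₂ / cos²φ₁ = 4.51  ⇒  cos φ₁ = cos 26.6° / √4.51 = 0.8942/2.124 = 0.4210.
φ₁ = arccos(0.4210) ≈ 65.1°.

65.1°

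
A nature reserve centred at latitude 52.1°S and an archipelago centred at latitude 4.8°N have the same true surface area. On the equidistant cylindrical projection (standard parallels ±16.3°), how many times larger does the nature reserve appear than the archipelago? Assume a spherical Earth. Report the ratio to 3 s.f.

With standard parallel φ₀ = 16.3°, the equirectangular projection gives x = Rλ cos φ₀, y = Rφ, so h = 1 and k = cos 16.3° / cos φ.
Areal scale at 52.1°: h·k = 1.000 × 1.562 = 1.562.
Areal scale at 4.8°: h·k = 1.000 × 0.9632 = 0.9632.
Ratio = 1.562/0.9632 ≈ 1.62.

1.62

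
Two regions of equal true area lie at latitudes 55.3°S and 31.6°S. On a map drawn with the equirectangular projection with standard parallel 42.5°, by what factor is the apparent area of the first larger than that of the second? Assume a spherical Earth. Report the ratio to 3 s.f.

1.50

The equidistant cylindrical projection with φ₀ = 42.5° has h = 1 (meridians true) and k = cos φ₀ / cos φ along parallels.
Areal scale at 55.3°: h·k = 1.000 × 1.295 = 1.295.
Areal scale at 31.6°: h·k = 1.000 × 0.8656 = 0.8656.
Ratio = 1.295/0.8656 ≈ 1.50.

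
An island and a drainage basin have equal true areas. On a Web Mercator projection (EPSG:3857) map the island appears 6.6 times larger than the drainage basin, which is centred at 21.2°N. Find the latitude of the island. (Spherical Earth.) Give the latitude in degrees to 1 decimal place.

For equal true areas on Mercator, apparent areas scale as sec²φ, so the ratio is cos²φ₂ / cos²φ₁.
cos²φ₂ / cos²φ₁ = 6.6  ⇒  cos φ₁ = cos 21.2° / √6.6 = 0.9323/2.569 = 0.3629.
φ₁ = arccos(0.3629) ≈ 68.7°.

68.7°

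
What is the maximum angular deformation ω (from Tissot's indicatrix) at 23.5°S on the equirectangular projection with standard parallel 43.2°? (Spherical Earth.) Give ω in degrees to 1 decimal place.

13.1°

In the equirectangular projection with standard parallel φ₀ = 43.2° (x = Rλ cos φ₀, y = Rφ), meridians are true-scale (h = 1) and the parallel scale is k = cos φ₀ / cos φ.
At 23.5°: h = 1.000, k = 0.7949; principal scales a = 1.000, b = 0.7949.
sin(ω/2) = (a − b)/(a + b) = 0.2051/1.795 = 0.1143, so ω = 2 arcsin(0.1143) ≈ 13.1°.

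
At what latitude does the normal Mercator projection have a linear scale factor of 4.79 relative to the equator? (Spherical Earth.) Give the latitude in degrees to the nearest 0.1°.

77.9°

Mercator scale is k = sec φ = 1/cos φ.
1/cos φ = 4.79  ⇒  cos φ = 0.2088  ⇒  φ = arccos(0.2088) ≈ 77.9°.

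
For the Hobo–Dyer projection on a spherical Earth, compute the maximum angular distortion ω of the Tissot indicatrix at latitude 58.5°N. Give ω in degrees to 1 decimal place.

46.5°

The Hobo–Dyer projection is cylindrical equal-area with φ₀ = 37.5°. For cylindrical equal-area with standard parallel φ₀, h = cos φ / cos φ₀ and k = cos φ₀ / cos φ, so h·k = 1.
At 58.5°: h = 0.6586, k = 1.518; principal scales a = 1.518, b = 0.6586.
sin(ω/2) = (a − b)/(a + b) = 0.8598/2.177 = 0.3949, so ω = 2 arcsin(0.3949) ≈ 46.5°.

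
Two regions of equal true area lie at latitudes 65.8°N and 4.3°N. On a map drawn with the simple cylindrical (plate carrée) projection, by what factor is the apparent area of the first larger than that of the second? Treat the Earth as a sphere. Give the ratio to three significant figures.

2.43

Plate carrée maps x = Rλ, y = Rφ. The meridian scale is h = 1 and the parallel scale is k = 1/cos φ = sec φ.
Areal scale at 65.8°: h·k = 1.000 × 2.439 = 2.439.
Areal scale at 4.3°: h·k = 1.000 × 1.003 = 1.003.
Ratio = 2.439/1.003 ≈ 2.43.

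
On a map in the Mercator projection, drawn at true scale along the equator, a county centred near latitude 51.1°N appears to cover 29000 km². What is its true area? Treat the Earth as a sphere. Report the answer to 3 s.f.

11400 km²

The Mercator projection is conformal; its linear scale factor is the same in every direction and equals sec φ = 1/cos φ.
Areal scale = k² = sec²φ = 1/cos²(51.1°) = 1/0.6280² = 2.536.
True area = apparent / (areal scale) = 29000 / 2.536 ≈ 11400 km².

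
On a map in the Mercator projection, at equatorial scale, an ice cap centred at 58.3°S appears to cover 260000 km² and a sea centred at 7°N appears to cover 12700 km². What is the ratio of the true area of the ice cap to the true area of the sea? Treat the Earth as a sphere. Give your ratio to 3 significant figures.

5.74

Since Mercator area scale is 1/cos²φ, the true area equals the apparent area multiplied by cos²φ.
True area of ice cap: 260000 × cos²(58.3°) = 260000 × 0.2761 = 71790 km².
True area of sea: 12700 × cos²(7°) = 12700 × 0.9851 = 12510 km².
Ratio = 71790 / 12510 ≈ 5.74.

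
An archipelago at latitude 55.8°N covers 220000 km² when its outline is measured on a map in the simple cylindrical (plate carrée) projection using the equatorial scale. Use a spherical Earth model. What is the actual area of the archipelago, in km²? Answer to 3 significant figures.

For the equirectangular projection with φ₀ = 0 (plate carrée), h = 1 along meridians and k = sec φ along parallels.
Areal scale = h·k = 1 × sec φ; at 55.8°, h = 1.000, k = 1.779, so h·k = 1.779.
True area = apparent / (areal scale) = 220000 / 1.779 ≈ 124000 km².

124000 km²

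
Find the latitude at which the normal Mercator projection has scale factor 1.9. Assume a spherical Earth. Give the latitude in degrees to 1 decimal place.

Mercator scale is k = sec φ = 1/cos φ.
1/cos φ = 1.9  ⇒  cos φ = 0.5263  ⇒  φ = arccos(0.5263) ≈ 58.2°.

58.2°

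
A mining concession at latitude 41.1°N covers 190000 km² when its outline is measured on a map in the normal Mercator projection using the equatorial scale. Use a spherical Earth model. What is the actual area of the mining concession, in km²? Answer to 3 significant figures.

108000 km²

For Mercator, h = k = sec φ (a conformal cylindrical projection has a single point scale, 1/cos φ).
Areal scale = k² = sec²φ = 1/cos²(41.1°) = 1/0.7536² = 1.761.
True area = apparent / (areal scale) = 190000 / 1.761 ≈ 108000 km².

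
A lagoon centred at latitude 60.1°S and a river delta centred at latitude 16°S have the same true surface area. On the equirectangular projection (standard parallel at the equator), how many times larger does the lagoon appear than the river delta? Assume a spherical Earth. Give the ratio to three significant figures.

1.93

In the plate carrée (x = Rλ, y = Rφ), meridians are true-scale (h = 1) and parallels are stretched by k = sec φ.
Areal scale at 60.1°: h·k = 1.000 × 2.006 = 2.006.
Areal scale at 16°: h·k = 1.000 × 1.040 = 1.040.
Ratio = 2.006/1.040 ≈ 1.93.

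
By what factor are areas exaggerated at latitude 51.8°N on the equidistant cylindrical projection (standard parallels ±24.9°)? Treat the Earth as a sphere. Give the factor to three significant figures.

1.47

In the equirectangular projection with standard parallel φ₀ = 24.9° (x = Rλ cos φ₀, y = Rφ), meridians are true-scale (h = 1) and the parallel scale is k = cos φ₀ / cos φ.
Areal scale = h·k = 1 × cos φ₀ / cos φ; at 51.8°, h = 1.000, k = 1.467, so h·k = 1.467.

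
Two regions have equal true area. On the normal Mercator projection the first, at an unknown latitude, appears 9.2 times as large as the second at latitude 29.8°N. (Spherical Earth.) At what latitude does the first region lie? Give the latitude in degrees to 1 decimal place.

73.4°

On Mercator, (apparent₁)/(apparent₂) = sec²φ₁ / sec²φ₂ when true areas are equal.
cos²φ₂ / cos²φ₁ = 9.2  ⇒  cos φ₁ = cos 29.8° / √9.2 = 0.8678/3.033 = 0.2861.
φ₁ = arccos(0.2861) ≈ 73.4°.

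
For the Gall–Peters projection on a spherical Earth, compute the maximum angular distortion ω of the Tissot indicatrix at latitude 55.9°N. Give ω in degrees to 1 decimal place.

The Gall–Peters projection is cylindrical equal-area with φ₀ = 45°. Cylindrical equal-area (φ₀ = 45°): h = cos φ / cos 45° along meridians, k = cos 45° / cos φ along parallels; h·k = 1.
At 55.9°: h = 0.7929, k = 1.261; principal scales a = 1.261, b = 0.7929.
sin(ω/2) = (a − b)/(a + b) = 0.4684/2.054 = 0.2280, so ω = 2 arcsin(0.2280) ≈ 26.4°.

26.4°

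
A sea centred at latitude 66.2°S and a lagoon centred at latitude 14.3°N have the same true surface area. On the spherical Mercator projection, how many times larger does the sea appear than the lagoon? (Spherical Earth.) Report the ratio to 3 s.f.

Mercator areal scale is sec²φ.
At 66.2°: sec²(66.2°) = 1/0.4035² = 6.141.
At 14.3°: sec²(14.3°) = 1/0.9690² = 1.065.
Ratio = 6.141/1.065 = cos²(14.3°)/cos²(66.2°) ≈ 5.77.

5.77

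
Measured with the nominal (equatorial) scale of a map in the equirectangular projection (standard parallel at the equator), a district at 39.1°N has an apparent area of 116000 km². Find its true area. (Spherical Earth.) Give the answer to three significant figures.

For the equirectangular projection with φ₀ = 0 (plate carrée), h = 1 along meridians and k = sec φ along parallels.
Areal scale = h·k = 1 × sec φ; at 39.1°, h = 1.000, k = 1.289, so h·k = 1.289.
True area = apparent / (areal scale) = 116000 / 1.289 ≈ 90000 km².

90000 km²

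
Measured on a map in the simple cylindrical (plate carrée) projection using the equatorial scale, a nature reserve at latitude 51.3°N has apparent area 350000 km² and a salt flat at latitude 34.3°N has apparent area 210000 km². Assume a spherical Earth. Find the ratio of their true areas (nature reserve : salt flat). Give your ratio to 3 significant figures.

1.26

On the plate carrée, areal scale = h·k = 1 × sec φ, so true area = apparent × cos φ.
True area of nature reserve: 350000 × cos(51.3°) = 350000 × 0.6252 = 218800 km².
True area of salt flat: 210000 × cos(34.3°) = 210000 × 0.8261 = 173500 km².
Ratio = 218800 / 173500 ≈ 1.26.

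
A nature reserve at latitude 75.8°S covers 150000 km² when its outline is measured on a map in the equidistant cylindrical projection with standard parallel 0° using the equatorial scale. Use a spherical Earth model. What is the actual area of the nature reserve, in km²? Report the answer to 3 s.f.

Plate carrée maps x = Rλ, y = Rφ. The meridian scale is h = 1 and the parallel scale is k = 1/cos φ = sec φ.
Areal scale = h·k = 1 × sec φ; at 75.8°, h = 1.000, k = 4.077, so h·k = 4.077.
True area = apparent / (areal scale) = 150000 / 4.077 ≈ 36800 km².

36800 km²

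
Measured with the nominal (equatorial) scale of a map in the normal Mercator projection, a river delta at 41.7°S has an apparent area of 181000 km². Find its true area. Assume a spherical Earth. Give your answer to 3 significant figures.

101000 km²

The Mercator projection is conformal; its linear scale factor is the same in every direction and equals sec φ = 1/cos φ.
Areal scale = k² = sec²φ = 1/cos²(41.7°) = 1/0.7466² = 1.794.
True area = apparent / (areal scale) = 181000 / 1.794 ≈ 101000 km².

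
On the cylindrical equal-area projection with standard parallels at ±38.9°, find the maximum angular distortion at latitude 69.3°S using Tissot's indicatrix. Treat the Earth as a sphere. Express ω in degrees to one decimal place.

Cylindrical equal-area (φ₀ = 38.9°): h = cos φ / cos 38.9° along meridians, k = cos 38.9° / cos φ along parallels; h·k = 1.
At 69.3°: h = 0.4542, k = 2.202; principal scales a = 2.202, b = 0.4542.
sin(ω/2) = (a − b)/(a + b) = 1.747/2.656 = 0.6580, so ω = 2 arcsin(0.6580) ≈ 82.3°.

82.3°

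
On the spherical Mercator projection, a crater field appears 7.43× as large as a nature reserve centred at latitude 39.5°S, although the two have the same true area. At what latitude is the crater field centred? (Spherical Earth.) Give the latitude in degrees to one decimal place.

For equal true areas on Mercator, apparent areas scale as sec²φ, so the ratio is cos²φ₂ / cos²φ₁.
cos²φ₂ / cos²φ₁ = 7.43  ⇒  cos φ₁ = cos 39.5° / √7.43 = 0.7716/2.726 = 0.2831.
φ₁ = arccos(0.2831) ≈ 73.6°.

73.6°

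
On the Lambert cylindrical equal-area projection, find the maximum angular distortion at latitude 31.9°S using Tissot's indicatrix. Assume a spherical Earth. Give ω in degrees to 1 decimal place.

18.7°

The Lambert cylindrical equal-area projection is the cylindrical equal-area projection with its standard parallel at the equator (φ₀ = 0). A cylindrical equal-area projection with standard parallel φ₀ has meridian scale h = cos φ / cos φ₀ and parallel scale k = cos φ₀ / cos φ (so areas are preserved, h·k = 1).
At 31.9°: h = 0.8490, k = 1.178; principal scales a = 1.178, b = 0.8490.
sin(ω/2) = (a − b)/(a + b) = 0.3289/2.027 = 0.1623, so ω = 2 arcsin(0.1623) ≈ 18.7°.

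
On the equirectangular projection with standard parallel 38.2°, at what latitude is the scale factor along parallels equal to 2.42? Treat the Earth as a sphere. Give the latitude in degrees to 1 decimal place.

71.1°

With standard parallel φ₀ = 38.2°, the equirectangular projection gives x = Rλ cos φ₀, y = Rφ, so h = 1 and k = cos 38.2° / cos φ.
k = cos φ₀ / cos φ = 2.42  ⇒  cos φ = cos 38.2° / 2.42 = 0.3247.
φ = arccos(0.3247) ≈ 71.1°.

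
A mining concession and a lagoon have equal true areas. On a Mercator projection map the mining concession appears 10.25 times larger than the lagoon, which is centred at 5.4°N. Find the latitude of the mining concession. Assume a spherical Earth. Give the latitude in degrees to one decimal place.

71.9°

On Mercator, (apparent₁)/(apparent₂) = sec²φ₁ / sec²φ₂ when true areas are equal.
cos²φ₂ / cos²φ₁ = 10.25  ⇒  cos φ₁ = cos 5.4° / √10.25 = 0.9956/3.202 = 0.3110.
φ₁ = arccos(0.3110) ≈ 71.9°.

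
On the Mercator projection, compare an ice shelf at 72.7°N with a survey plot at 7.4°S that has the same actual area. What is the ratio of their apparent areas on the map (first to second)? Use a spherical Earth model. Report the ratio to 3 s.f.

11.1

Mercator is conformal with k = sec φ, so areal scale = k² = sec²φ.
At 72.7°: sec²(72.7°) = 1/0.2974² = 11.31.
At 7.4°: sec²(7.4°) = 1/0.9917² = 1.017.
Ratio = 11.31/1.017 = cos²(7.4°)/cos²(72.7°) ≈ 11.1.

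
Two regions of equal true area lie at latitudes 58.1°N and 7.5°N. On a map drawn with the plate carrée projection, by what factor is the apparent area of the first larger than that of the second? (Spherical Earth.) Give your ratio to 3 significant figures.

Plate carrée maps x = Rλ, y = Rφ. The meridian scale is h = 1 and the parallel scale is k = 1/cos φ = sec φ.
Areal scale at 58.1°: h·k = 1.000 × 1.892 = 1.892.
Areal scale at 7.5°: h·k = 1.000 × 1.009 = 1.009.
Ratio = 1.892/1.009 ≈ 1.88.

1.88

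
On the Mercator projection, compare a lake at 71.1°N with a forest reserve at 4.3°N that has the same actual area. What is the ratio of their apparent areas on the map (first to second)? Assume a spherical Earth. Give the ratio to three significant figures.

9.48

Mercator is conformal with k = sec φ, so areal scale = k² = sec²φ.
At 71.1°: sec²(71.1°) = 1/0.3239² = 9.531.
At 4.3°: sec²(4.3°) = 1/0.9972² = 1.006.
Ratio = 9.531/1.006 = cos²(4.3°)/cos²(71.1°) ≈ 9.48.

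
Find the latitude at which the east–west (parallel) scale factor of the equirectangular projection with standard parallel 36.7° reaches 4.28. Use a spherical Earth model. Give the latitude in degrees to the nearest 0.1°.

The equidistant cylindrical projection with φ₀ = 36.7° has h = 1 (meridians true) and k = cos φ₀ / cos φ along parallels.
k = cos φ₀ / cos φ = 4.28  ⇒  cos φ = cos 36.7° / 4.28 = 0.1873.
φ = arccos(0.1873) ≈ 79.2°.

79.2°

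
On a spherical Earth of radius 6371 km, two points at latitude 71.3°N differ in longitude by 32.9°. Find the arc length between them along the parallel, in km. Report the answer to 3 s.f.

Arc length along a parallel = R cos φ · Δλ (with Δλ in radians).
= 6371 × cos 71.3° × (32.9° × π/180) = 6371 × 0.3206 × 0.5742 ≈ 1170 km.

1170 km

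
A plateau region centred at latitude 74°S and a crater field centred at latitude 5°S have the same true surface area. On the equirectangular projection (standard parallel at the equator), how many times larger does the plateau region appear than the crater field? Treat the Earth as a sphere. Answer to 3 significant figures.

3.61

In the plate carrée (x = Rλ, y = Rφ), meridians are true-scale (h = 1) and parallels are stretched by k = sec φ.
Areal scale at 74°: h·k = 1.000 × 3.628 = 3.628.
Areal scale at 5°: h·k = 1.000 × 1.004 = 1.004.
Ratio = 3.628/1.004 ≈ 3.61.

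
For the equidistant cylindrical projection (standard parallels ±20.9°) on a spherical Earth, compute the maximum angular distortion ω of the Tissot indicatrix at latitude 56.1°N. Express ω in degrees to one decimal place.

29.2°

With standard parallel φ₀ = 20.9°, the equirectangular projection gives x = Rλ cos φ₀, y = Rφ, so h = 1 and k = cos 20.9° / cos φ.
At 56.1°: h = 1.000, k = 1.675; principal scales a = 1.675, b = 1.000.
sin(ω/2) = (a − b)/(a + b) = 0.6750/2.675 = 0.2523, so ω = 2 arcsin(0.2523) ≈ 29.2°.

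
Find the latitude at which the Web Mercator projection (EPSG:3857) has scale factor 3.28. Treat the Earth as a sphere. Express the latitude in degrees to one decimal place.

Mercator scale is k = sec φ = 1/cos φ.
1/cos φ = 3.28  ⇒  cos φ = 0.3049  ⇒  φ = arccos(0.3049) ≈ 72.2°.

72.2°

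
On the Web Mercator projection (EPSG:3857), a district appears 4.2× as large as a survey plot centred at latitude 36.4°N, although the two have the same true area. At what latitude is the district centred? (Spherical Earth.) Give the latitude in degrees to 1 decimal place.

66.9°

On Mercator, (apparent₁)/(apparent₂) = sec²φ₁ / sec²φ₂ when true areas are equal.
cos²φ₂ / cos²φ₁ = 4.2  ⇒  cos φ₁ = cos 36.4° / √4.2 = 0.8049/2.049 = 0.3927.
φ₁ = arccos(0.3927) ≈ 66.9°.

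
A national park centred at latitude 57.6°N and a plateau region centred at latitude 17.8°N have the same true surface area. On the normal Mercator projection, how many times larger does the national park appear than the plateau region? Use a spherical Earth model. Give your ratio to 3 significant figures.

Mercator areal scale is sec²φ.
At 57.6°: sec²(57.6°) = 1/0.5358² = 3.483.
At 17.8°: sec²(17.8°) = 1/0.9521² = 1.103.
Ratio = 3.483/1.103 = cos²(17.8°)/cos²(57.6°) ≈ 3.16.

3.16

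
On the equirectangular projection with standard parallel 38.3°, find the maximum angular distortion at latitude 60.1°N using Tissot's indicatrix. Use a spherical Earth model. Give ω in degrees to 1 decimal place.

25.8°

In the equirectangular projection with standard parallel φ₀ = 38.3° (x = Rλ cos φ₀, y = Rφ), meridians are true-scale (h = 1) and the parallel scale is k = cos φ₀ / cos φ.
At 60.1°: h = 1.000, k = 1.574; principal scales a = 1.574, b = 1.000.
sin(ω/2) = (a − b)/(a + b) = 0.5743/2.574 = 0.2231, so ω = 2 arcsin(0.2231) ≈ 25.8°.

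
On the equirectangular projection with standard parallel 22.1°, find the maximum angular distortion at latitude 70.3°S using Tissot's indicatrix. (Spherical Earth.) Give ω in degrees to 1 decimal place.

With standard parallel φ₀ = 22.1°, the equirectangular projection gives x = Rλ cos φ₀, y = Rφ, so h = 1 and k = cos 22.1° / cos φ.
At 70.3°: h = 1.000, k = 2.749; principal scales a = 2.749, b = 1.000.
sin(ω/2) = (a − b)/(a + b) = 1.749/3.749 = 0.4665, so ω = 2 arcsin(0.4665) ≈ 55.6°.

55.6°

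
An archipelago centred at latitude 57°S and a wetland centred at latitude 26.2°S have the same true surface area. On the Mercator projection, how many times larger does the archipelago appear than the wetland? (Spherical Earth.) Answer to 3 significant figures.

Mercator is conformal with k = sec φ, so areal scale = k² = sec²φ.
At 57°: sec²(57°) = 1/0.5446² = 3.371.
At 26.2°: sec²(26.2°) = 1/0.8973² = 1.242.
Ratio = 3.371/1.242 = cos²(26.2°)/cos²(57°) ≈ 2.71.

2.71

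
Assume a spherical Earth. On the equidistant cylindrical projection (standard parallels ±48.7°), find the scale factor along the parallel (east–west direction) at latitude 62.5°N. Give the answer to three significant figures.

1.43

The equidistant cylindrical projection with φ₀ = 48.7° has h = 1 (meridians true) and k = cos φ₀ / cos φ along parallels.
k = cos 48.7° / cos 62.5° = 0.6600/0.4617 = 1.429.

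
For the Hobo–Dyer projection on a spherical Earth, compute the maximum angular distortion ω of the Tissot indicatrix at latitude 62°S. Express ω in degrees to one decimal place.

Hobo–Dyer is a cylindrical equal-area projection with standard parallels at ±37.5°. For cylindrical equal-area with standard parallel φ₀, h = cos φ / cos φ₀ and k = cos φ₀ / cos φ, so h·k = 1.
At 62°: h = 0.5918, k = 1.690; principal scales a = 1.690, b = 0.5918.
sin(ω/2) = (a − b)/(a + b) = 1.098/2.282 = 0.4813, so ω = 2 arcsin(0.4813) ≈ 57.5°.

57.5°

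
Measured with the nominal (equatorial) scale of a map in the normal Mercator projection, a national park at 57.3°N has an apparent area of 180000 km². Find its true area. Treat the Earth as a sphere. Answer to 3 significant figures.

52500 km²

For Mercator, h = k = sec φ (a conformal cylindrical projection has a single point scale, 1/cos φ).
Areal scale = k² = sec²φ = 1/cos²(57.3°) = 1/0.5402² = 3.426.
True area = apparent / (areal scale) = 180000 / 3.426 ≈ 52500 km².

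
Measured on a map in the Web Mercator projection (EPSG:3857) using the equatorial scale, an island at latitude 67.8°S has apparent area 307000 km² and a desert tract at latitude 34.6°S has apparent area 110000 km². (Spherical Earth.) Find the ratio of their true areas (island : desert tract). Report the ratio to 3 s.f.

0.588

Mercator's areal exaggeration is sec²φ; hence true area = (apparent area) · cos²φ.
True area of island: 307000 × cos²(67.8°) = 307000 × 0.1428 = 43830 km².
True area of desert tract: 110000 × cos²(34.6°) = 110000 × 0.6776 = 74530 km².
Ratio = 43830 / 74530 ≈ 0.588.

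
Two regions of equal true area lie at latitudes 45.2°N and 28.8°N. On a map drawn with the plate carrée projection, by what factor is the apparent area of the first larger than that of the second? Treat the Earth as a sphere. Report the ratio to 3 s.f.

In the plate carrée (x = Rλ, y = Rφ), meridians are true-scale (h = 1) and parallels are stretched by k = sec φ.
Areal scale at 45.2°: h·k = 1.000 × 1.419 = 1.419.
Areal scale at 28.8°: h·k = 1.000 × 1.141 = 1.141.
Ratio = 1.419/1.141 ≈ 1.24.

1.24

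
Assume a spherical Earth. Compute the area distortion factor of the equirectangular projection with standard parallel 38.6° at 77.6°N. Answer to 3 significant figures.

3.64

With standard parallel φ₀ = 38.6°, the equirectangular projection gives x = Rλ cos φ₀, y = Rφ, so h = 1 and k = cos 38.6° / cos φ.
Areal scale = h·k = 1 × cos φ₀ / cos φ; at 77.6°, h = 1.000, k = 3.639, so h·k = 3.639.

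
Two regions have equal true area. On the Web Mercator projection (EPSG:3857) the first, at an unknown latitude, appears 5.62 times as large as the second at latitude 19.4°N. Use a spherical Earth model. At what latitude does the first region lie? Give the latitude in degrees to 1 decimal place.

66.6°

For equal true areas on Mercator, apparent areas scale as sec²φ, so the ratio is cos²φ₂ / cos²φ₁.
cos²φ₂ / cos²φ₁ = 5.62  ⇒  cos φ₁ = cos 19.4° / √5.62 = 0.9432/2.371 = 0.3979.
φ₁ = arccos(0.3979) ≈ 66.6°.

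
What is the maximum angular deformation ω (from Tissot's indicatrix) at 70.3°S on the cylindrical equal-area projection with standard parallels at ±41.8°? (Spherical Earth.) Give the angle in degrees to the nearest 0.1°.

For cylindrical equal-area with standard parallel φ₀, h = cos φ / cos φ₀ and k = cos φ₀ / cos φ, so h·k = 1.
At 70.3°: h = 0.4522, k = 2.211; principal scales a = 2.211, b = 0.4522.
sin(ω/2) = (a − b)/(a + b) = 1.759/2.664 = 0.6605, so ω = 2 arcsin(0.6605) ≈ 82.7°.

82.7°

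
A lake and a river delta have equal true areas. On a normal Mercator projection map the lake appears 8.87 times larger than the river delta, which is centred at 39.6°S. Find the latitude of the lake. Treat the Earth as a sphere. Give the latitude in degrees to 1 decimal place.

Mercator areal scale is sec²φ, so apparent-area ratio = sec²φ₁ / sec²φ₂ = cos²φ₂ / cos²φ₁.
cos²φ₂ / cos²φ₁ = 8.87  ⇒  cos φ₁ = cos 39.6° / √8.87 = 0.7705/2.978 = 0.2587.
φ₁ = arccos(0.2587) ≈ 75.0°.

75.0°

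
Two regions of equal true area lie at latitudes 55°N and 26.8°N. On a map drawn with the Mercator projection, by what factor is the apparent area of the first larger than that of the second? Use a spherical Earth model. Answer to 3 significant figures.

2.42

Mercator areal scale is sec²φ.
At 55°: sec²(55°) = 1/0.5736² = 3.040.
At 26.8°: sec²(26.8°) = 1/0.8926² = 1.255.
Ratio = 3.040/1.255 = cos²(26.8°)/cos²(55°) ≈ 2.42.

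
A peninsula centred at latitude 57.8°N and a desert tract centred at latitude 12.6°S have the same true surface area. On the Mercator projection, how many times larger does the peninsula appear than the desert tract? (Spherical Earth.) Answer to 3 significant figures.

3.35

On Mercator, area is exaggerated by sec²φ = 1/cos²φ.
At 57.8°: sec²(57.8°) = 1/0.5329² = 3.522.
At 12.6°: sec²(12.6°) = 1/0.9759² = 1.050.
Ratio = 3.522/1.050 = cos²(12.6°)/cos²(57.8°) ≈ 3.35.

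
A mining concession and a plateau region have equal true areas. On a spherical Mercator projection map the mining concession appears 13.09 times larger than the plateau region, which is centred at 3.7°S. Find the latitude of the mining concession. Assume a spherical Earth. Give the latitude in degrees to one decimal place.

On Mercator, (apparent₁)/(apparent₂) = sec²φ₁ / sec²φ₂ when true areas are equal.
cos²φ₂ / cos²φ₁ = 13.09  ⇒  cos φ₁ = cos 3.7° / √13.09 = 0.9979/3.618 = 0.2758.
φ₁ = arccos(0.2758) ≈ 74.0°.

74.0°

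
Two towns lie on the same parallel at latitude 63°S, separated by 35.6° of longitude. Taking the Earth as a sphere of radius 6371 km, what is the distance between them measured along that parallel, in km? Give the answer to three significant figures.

Arc length along a parallel = R cos φ · Δλ (with Δλ in radians).
= 6371 × cos 63° × (35.6° × π/180) = 6371 × 0.4540 × 0.6213 ≈ 1800 km.

1800 km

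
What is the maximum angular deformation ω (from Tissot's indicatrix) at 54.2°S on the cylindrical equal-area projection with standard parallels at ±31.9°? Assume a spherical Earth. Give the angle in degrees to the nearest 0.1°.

41.7°

For cylindrical equal-area with standard parallel φ₀, h = cos φ / cos φ₀ and k = cos φ₀ / cos φ, so h·k = 1.
At 54.2°: h = 0.6890, k = 1.451; principal scales a = 1.451, b = 0.6890.
sin(ω/2) = (a − b)/(a + b) = 0.7623/2.140 = 0.3562, so ω = 2 arcsin(0.3562) ≈ 41.7°.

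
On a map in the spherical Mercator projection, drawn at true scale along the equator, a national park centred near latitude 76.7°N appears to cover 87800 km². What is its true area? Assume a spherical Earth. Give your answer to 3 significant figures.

4650 km²

The Mercator projection is conformal; its linear scale factor is the same in every direction and equals sec φ = 1/cos φ.
Areal scale = k² = sec²φ = 1/cos²(76.7°) = 1/0.2300² = 18.90.
True area = apparent / (areal scale) = 87800 / 18.90 ≈ 4650 km².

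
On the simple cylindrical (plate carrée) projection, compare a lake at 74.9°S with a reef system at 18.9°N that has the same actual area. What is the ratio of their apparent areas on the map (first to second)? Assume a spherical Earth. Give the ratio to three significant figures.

Plate carrée maps x = Rλ, y = Rφ. The meridian scale is h = 1 and the parallel scale is k = 1/cos φ = sec φ.
Areal scale at 74.9°: h·k = 1.000 × 3.839 = 3.839.
Areal scale at 18.9°: h·k = 1.000 × 1.057 = 1.057.
Ratio = 3.839/1.057 ≈ 3.63.

3.63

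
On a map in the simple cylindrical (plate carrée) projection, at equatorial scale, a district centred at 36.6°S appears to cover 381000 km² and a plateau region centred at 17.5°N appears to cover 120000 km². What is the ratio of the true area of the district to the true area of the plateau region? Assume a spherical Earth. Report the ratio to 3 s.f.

On the plate carrée, areal scale = h·k = 1 × sec φ, so true area = apparent × cos φ.
True area of district: 381000 × cos(36.6°) = 381000 × 0.8028 = 305900 km².
True area of plateau region: 120000 × cos(17.5°) = 120000 × 0.9537 = 114400 km².
Ratio = 305900 / 114400 ≈ 2.67.

2.67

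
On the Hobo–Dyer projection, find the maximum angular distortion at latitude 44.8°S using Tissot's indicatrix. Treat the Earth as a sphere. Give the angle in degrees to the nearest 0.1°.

12.8°

Hobo–Dyer is a cylindrical equal-area projection with standard parallels at ±37.5°. For cylindrical equal-area with standard parallel φ₀, h = cos φ / cos φ₀ and k = cos φ₀ / cos φ, so h·k = 1.
At 44.8°: h = 0.8944, k = 1.118; principal scales a = 1.118, b = 0.8944.
sin(ω/2) = (a − b)/(a + b) = 0.2237/2.012 = 0.1111, so ω = 2 arcsin(0.1111) ≈ 12.8°.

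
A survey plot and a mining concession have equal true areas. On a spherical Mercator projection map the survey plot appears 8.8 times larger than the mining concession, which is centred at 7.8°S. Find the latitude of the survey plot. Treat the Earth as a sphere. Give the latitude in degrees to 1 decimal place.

70.5°

Mercator areal scale is sec²φ, so apparent-area ratio = sec²φ₁ / sec²φ₂ = cos²φ₂ / cos²φ₁.
cos²φ₂ / cos²φ₁ = 8.8  ⇒  cos φ₁ = cos 7.8° / √8.8 = 0.9907/2.966 = 0.3340.
φ₁ = arccos(0.3340) ≈ 70.5°.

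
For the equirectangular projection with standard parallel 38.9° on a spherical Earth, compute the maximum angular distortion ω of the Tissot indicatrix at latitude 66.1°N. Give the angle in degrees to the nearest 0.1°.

36.8°

With standard parallel φ₀ = 38.9°, the equirectangular projection gives x = Rλ cos φ₀, y = Rφ, so h = 1 and k = cos 38.9° / cos φ.
At 66.1°: h = 1.000, k = 1.921; principal scales a = 1.921, b = 1.000.
sin(ω/2) = (a − b)/(a + b) = 0.9209/2.921 = 0.3153, so ω = 2 arcsin(0.3153) ≈ 36.8°.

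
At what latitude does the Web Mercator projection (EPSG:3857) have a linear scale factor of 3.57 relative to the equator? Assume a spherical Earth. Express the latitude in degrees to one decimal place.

Mercator scale is k = sec φ = 1/cos φ.
1/cos φ = 3.57  ⇒  cos φ = 0.2801  ⇒  φ = arccos(0.2801) ≈ 73.7°.

73.7°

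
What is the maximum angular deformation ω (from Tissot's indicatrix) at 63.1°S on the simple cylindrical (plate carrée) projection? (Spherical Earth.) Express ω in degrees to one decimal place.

In the plate carrée (x = Rλ, y = Rφ), meridians are true-scale (h = 1) and parallels are stretched by k = sec φ.
At 63.1°: h = 1.000, k = 2.210; principal scales a = 2.210, b = 1.000.
sin(ω/2) = (a − b)/(a + b) = 1.210/3.210 = 0.3770, so ω = 2 arcsin(0.3770) ≈ 44.3°.

44.3°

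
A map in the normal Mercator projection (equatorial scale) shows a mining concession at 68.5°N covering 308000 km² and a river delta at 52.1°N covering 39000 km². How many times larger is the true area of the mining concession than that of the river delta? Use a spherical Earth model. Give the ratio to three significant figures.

Since Mercator area scale is 1/cos²φ, the true area equals the apparent area multiplied by cos²φ.
True area of mining concession: 308000 × cos²(68.5°) = 308000 × 0.1343 = 41370 km².
True area of river delta: 39000 × cos²(52.1°) = 39000 × 0.3773 = 14720 km².
Ratio = 41370 / 14720 ≈ 2.81.

2.81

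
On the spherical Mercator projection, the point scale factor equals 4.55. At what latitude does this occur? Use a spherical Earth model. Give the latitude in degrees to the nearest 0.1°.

77.3°

Mercator scale is k = sec φ = 1/cos φ.
1/cos φ = 4.55  ⇒  cos φ = 0.2198  ⇒  φ = arccos(0.2198) ≈ 77.3°.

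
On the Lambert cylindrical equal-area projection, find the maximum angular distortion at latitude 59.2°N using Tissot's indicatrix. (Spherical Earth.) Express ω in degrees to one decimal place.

The Lambert cylindrical equal-area projection is the cylindrical equal-area projection with its standard parallel at the equator (φ₀ = 0). Cylindrical equal-area (φ₀ = 0°): h = cos φ / cos 0° along meridians, k = cos 0° / cos φ along parallels; h·k = 1.
At 59.2°: h = 0.5120, k = 1.953; principal scales a = 1.953, b = 0.5120.
sin(ω/2) = (a − b)/(a + b) = 1.441/2.465 = 0.5846, so ω = 2 arcsin(0.5846) ≈ 71.5°.

71.5°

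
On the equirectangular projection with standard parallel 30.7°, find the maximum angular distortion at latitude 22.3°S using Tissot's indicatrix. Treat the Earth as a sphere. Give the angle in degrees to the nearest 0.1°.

4.2°

The equidistant cylindrical projection with φ₀ = 30.7° has h = 1 (meridians true) and k = cos φ₀ / cos φ along parallels.
At 22.3°: h = 1.000, k = 0.9294; principal scales a = 1.000, b = 0.9294.
sin(ω/2) = (a − b)/(a + b) = 0.07064/1.929 = 0.03661, so ω = 2 arcsin(0.03661) ≈ 4.2°.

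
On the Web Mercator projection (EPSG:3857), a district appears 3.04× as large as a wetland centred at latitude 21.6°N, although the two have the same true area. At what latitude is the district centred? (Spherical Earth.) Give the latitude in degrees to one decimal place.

Mercator areal scale is sec²φ, so apparent-area ratio = sec²φ₁ / sec²φ₂ = cos²φ₂ / cos²φ₁.
cos²φ₂ / cos²φ₁ = 3.04  ⇒  cos φ₁ = cos 21.6° / √3.04 = 0.9298/1.744 = 0.5333.
φ₁ = arccos(0.5333) ≈ 57.8°.

57.8°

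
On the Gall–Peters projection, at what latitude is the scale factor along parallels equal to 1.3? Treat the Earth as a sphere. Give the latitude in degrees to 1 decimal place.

57.0°

Gall–Peters is a cylindrical equal-area projection with standard parallels at ±45°. A cylindrical equal-area projection with standard parallel φ₀ has meridian scale h = cos φ / cos φ₀ and parallel scale k = cos φ₀ / cos φ (so areas are preserved, h·k = 1).
k = cos φ₀ / cos φ = 1.3  ⇒  cos φ = cos 45° / 1.3 = 0.5439.
φ = arccos(0.5439) ≈ 57.0°.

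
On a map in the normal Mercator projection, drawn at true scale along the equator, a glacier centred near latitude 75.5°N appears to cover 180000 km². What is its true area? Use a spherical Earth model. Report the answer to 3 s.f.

The Mercator projection is conformal; its linear scale factor is the same in every direction and equals sec φ = 1/cos φ.
Areal scale = k² = sec²φ = 1/cos²(75.5°) = 1/0.2504² = 15.95.
True area = apparent / (areal scale) = 180000 / 15.95 ≈ 11300 km².

11300 km²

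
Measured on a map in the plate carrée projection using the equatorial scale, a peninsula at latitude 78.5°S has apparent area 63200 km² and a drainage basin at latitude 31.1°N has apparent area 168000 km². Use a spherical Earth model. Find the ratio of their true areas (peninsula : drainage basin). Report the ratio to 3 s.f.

On the plate carrée, areal scale = h·k = 1 × sec φ, so true area = apparent × cos φ.
True area of peninsula: 63200 × cos(78.5°) = 63200 × 0.1994 = 12600 km².
True area of drainage basin: 168000 × cos(31.1°) = 168000 × 0.8563 = 143900 km².
Ratio = 12600 / 143900 ≈ 0.0876.

0.0876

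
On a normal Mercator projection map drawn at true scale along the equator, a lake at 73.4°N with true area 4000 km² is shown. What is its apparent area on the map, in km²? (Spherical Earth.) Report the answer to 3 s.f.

49000 km²

The Mercator projection is conformal; its linear scale factor is the same in every direction and equals sec φ = 1/cos φ.
Areal scale = k² = sec²φ = 1/cos²(73.4°) = 1/0.2857² = 12.25.
Apparent area = 4000 × 12.25 ≈ 49000 km².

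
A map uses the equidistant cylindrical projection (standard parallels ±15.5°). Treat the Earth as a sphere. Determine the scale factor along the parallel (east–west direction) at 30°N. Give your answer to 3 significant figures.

1.11

In the equirectangular projection with standard parallel φ₀ = 15.5° (x = Rλ cos φ₀, y = Rφ), meridians are true-scale (h = 1) and the parallel scale is k = cos φ₀ / cos φ.
k = cos 15.5° / cos 30° = 0.9636/0.8660 = 1.113.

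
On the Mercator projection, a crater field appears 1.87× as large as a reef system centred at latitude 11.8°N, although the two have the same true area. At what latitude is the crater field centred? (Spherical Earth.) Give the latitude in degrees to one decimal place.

44.3°

Mercator areal scale is sec²φ, so apparent-area ratio = sec²φ₁ / sec²φ₂ = cos²φ₂ / cos²φ₁.
cos²φ₂ / cos²φ₁ = 1.87  ⇒  cos φ₁ = cos 11.8° / √1.87 = 0.9789/1.367 = 0.7158.
φ₁ = arccos(0.7158) ≈ 44.3°.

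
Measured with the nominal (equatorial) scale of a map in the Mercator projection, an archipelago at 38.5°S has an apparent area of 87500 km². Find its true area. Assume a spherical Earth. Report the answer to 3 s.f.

For Mercator, h = k = sec φ (a conformal cylindrical projection has a single point scale, 1/cos φ).
Areal scale = k² = sec²φ = 1/cos²(38.5°) = 1/0.7826² = 1.633.
True area = apparent / (areal scale) = 87500 / 1.633 ≈ 53600 km².

53600 km²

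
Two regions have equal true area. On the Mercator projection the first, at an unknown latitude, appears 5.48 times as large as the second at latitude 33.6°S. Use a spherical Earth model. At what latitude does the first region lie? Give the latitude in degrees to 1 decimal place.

69.2°

Mercator areal scale is sec²φ, so apparent-area ratio = sec²φ₁ / sec²φ₂ = cos²φ₂ / cos²φ₁.
cos²φ₂ / cos²φ₁ = 5.48  ⇒  cos φ₁ = cos 33.6° / √5.48 = 0.8329/2.341 = 0.3558.
φ₁ = arccos(0.3558) ≈ 69.2°.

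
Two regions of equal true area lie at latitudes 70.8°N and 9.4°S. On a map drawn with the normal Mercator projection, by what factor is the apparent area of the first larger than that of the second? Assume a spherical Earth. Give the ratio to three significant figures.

Mercator is conformal with k = sec φ, so areal scale = k² = sec²φ.
At 70.8°: sec²(70.8°) = 1/0.3289² = 9.246.
At 9.4°: sec²(9.4°) = 1/0.9866² = 1.027.
Ratio = 9.246/1.027 = cos²(9.4°)/cos²(70.8°) ≈ 9.00.

9.00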